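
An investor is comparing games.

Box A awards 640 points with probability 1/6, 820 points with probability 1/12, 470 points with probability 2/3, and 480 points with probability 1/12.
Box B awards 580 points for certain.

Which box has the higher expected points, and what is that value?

Box B (580 points)

Box A = 1/6 × 640 + 1/12 × 820 + 2/3 × 470 + 1/12 × 480 = 106.6667 + 68.3333 + 313.3333 + 40 = 528.3333
Box B: 580 (certain)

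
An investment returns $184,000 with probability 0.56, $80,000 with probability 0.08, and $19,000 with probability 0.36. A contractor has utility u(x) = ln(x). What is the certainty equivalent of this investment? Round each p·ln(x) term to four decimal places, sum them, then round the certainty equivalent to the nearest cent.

E[u] = 0.56·ln(184000) + 0.08·ln(80000) + 0.36·ln(19000) = 6.7887 + 0.9032 + 3.5468 = 11.2387
CE = e^11.2387 ≈ 76016.07

$76,016.07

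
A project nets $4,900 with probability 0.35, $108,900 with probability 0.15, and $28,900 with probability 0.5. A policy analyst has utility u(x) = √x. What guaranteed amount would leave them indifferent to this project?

$25,281

E[u] = 0.35·√4900 + 0.15·√108900 + 0.5·√28900 = 0.35·70 + 0.15·330 + 0.5·170 = 159
CE = (159)² = 25281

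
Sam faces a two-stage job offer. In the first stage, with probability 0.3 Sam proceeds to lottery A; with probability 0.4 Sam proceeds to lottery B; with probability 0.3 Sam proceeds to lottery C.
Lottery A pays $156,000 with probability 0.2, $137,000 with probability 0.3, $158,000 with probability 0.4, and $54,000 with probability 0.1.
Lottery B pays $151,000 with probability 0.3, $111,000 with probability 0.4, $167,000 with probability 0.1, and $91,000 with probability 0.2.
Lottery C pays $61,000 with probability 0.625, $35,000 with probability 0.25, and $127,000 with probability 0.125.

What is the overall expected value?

$110,935

EV(A) = 0.2 × 156000 + 0.3 × 137000 + 0.4 × 158000 + 0.1 × 54000 = 31200 + 41100 + 63200 + 5400 = 140900
EV(B) = 0.3 × 151000 + 0.4 × 111000 + 0.1 × 167000 + 0.2 × 91000 = 45300 + 44400 + 16700 + 18200 = 124600
EV(C) = 0.625 × 61000 + 0.25 × 35000 + 0.125 × 127000 = 38125 + 8750 + 15875 = 62750
Overall = 0.3 × 140900 + 0.4 × 124600 + 0.3 × 62750 = 42270 + 49840 + 18825 = 110935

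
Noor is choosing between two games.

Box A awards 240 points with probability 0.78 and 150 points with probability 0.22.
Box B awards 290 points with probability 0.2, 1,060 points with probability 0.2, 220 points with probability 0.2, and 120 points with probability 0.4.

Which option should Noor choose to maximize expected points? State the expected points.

Box B (362 points)

Box A = 0.78 × 240 + 0.22 × 150 = 187.2 + 33 = 220.2
Box B = 0.2 × 290 + 0.2 × 1060 + 0.2 × 220 + 0.4 × 120 = 58 + 212 + 44 + 48 = 362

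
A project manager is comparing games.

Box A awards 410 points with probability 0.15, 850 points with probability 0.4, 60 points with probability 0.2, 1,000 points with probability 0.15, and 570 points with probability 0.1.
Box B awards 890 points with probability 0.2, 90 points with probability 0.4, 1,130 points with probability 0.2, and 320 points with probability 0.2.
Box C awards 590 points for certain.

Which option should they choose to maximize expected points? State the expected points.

Box A (620.5 points)

Box A = 0.15 × 410 + 0.4 × 850 + 0.2 × 60 + 0.15 × 1000 + 0.1 × 570 = 61.5 + 340 + 12 + 150 + 57 = 620.5
Box B = 0.2 × 890 + 0.4 × 90 + 0.2 × 1130 + 0.2 × 320 = 178 + 36 + 226 + 64 = 504
Box C: 590 (certain)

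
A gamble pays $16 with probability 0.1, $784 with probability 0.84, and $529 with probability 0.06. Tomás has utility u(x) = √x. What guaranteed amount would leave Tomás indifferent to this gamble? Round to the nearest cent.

$640.09

E[u] = 0.1·√16 + 0.84·√784 + 0.06·√529 = 0.1·4 + 0.84·28 + 0.06·23 = 25.3
CE = (25.3)² = 640.09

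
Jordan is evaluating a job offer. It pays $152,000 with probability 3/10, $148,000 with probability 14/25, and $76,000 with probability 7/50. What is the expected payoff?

$139,120

EV = 3/10 × 152000 + 14/25 × 148000 + 7/50 × 76000 = 45600 + 82880 + 10640 = 139120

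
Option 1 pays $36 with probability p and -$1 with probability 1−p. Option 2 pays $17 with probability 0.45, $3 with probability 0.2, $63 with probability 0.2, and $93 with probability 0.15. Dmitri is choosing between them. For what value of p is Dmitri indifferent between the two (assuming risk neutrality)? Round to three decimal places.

EV(Option 2) = 0.45 × 17 + 0.2 × 3 + 0.2 × 63 + 0.15 × 93 = 7.65 + 0.6 + 12.6 + 13.95 = 34.8
p·36 + (1−p)·(-1) = 34.8
37p − 1 = 34.8
p = (34.8 + 1) / 37

p = 0.968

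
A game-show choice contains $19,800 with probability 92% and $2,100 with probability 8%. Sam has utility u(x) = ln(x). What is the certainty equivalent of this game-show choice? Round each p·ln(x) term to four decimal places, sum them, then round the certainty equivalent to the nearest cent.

$16,547.66

E[u] = 0.92·ln(19800) + 0.08·ln(2100) = 9.1020 + 0.6120 = 9.7140
CE = e^9.7140 ≈ 16547.66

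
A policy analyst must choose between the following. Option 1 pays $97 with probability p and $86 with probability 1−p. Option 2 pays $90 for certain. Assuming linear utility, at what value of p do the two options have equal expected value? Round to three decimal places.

p = 0.364

p·97 + (1−p)·86 = 90
11p + 86 = 90
p = (90 − 86) / 11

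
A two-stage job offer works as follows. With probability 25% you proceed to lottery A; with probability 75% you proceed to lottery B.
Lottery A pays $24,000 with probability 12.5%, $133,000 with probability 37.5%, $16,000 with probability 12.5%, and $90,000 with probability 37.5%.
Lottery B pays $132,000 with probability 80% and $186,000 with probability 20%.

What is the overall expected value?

$129,256.25

EV(A) = 0.125 × 24000 + 0.375 × 133000 + 0.125 × 16000 + 0.375 × 90000 = 3000 + 49875 + 2000 + 33750 = 88625
EV(B) = 0.8 × 132000 + 0.2 × 186000 = 105600 + 37200 = 142800
Overall = 0.25 × 88625 + 0.75 × 142800 = 22156.25 + 107100 = 129256.25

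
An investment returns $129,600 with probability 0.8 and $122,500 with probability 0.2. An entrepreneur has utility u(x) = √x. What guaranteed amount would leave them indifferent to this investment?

$128,164

E[u] = 0.8·√129600 + 0.2·√122500 = 0.8·360 + 0.2·350 = 358
CE = (358)² = 128164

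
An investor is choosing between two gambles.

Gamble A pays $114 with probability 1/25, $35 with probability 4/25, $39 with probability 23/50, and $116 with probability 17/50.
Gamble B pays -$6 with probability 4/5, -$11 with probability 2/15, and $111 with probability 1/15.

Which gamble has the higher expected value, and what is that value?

Gamble A = 1/25 × 114 + 4/25 × 35 + 23/50 × 39 + 17/50 × 116 = 4.56 + 5.6 + 17.94 + 39.44 = 67.54
Gamble B = 4/5 × (-6) + 2/15 × (-11) + 1/15 × 111 = -4.8 − 1.4667 + 7.4 = 1.1333

Gamble A ($67.54)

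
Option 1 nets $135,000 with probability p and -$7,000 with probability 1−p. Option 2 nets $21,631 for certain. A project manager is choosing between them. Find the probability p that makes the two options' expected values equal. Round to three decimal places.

p·135000 + (1−p)·(-7000) = 21631
142000p − 7000 = 21631
p = (21631 + 7000) / 142000

p = 0.202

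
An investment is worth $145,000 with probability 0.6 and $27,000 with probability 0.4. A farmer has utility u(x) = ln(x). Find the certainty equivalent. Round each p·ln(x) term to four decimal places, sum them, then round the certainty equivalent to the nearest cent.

$74,020.70

E[u] = 0.6·ln(145000) + 0.4·ln(27000) = 7.1307 + 4.0814 = 11.2121
CE = e^11.2121 ≈ 74020.70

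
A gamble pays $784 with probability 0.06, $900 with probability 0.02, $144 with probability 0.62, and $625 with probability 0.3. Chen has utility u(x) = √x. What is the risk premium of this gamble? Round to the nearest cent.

E[u] = 0.06·√784 + 0.02·√900 + 0.62·√144 + 0.3·√625 = 0.06·28 + 0.02·30 + 0.62·12 + 0.3·25 = 17.22
CE = (17.22)² = 296.5284
Risk premium = EV − CE = 341.82 − 296.5284 = 45.2916

$45.29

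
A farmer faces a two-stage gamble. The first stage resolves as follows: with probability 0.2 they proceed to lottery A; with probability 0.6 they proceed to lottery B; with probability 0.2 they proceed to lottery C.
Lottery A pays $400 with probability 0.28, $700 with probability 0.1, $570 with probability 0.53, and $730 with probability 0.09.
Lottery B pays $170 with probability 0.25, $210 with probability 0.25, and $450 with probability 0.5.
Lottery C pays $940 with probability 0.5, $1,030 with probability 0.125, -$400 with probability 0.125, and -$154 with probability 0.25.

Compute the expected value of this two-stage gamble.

EV(A) = 0.28 × 400 + 0.1 × 700 + 0.53 × 570 + 0.09 × 730 = 112 + 70 + 302.1 + 65.7 = 549.8
EV(B) = 0.25 × 170 + 0.25 × 210 + 0.5 × 450 = 42.5 + 52.5 + 225 = 320
EV(C) = 0.5 × 940 + 0.125 × 1030 + 0.125 × (-400) + 0.25 × (-154) = 470 + 128.75 − 50 − 38.5 = 510.25
Overall = 0.2 × 549.8 + 0.6 × 320 + 0.2 × 510.25 = 109.96 + 192 + 102.05 = 404.01

$404.01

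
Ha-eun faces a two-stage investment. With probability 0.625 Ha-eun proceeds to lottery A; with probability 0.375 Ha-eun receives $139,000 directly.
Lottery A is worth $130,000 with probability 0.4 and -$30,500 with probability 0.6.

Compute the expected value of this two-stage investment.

$73,187.50

EV(A) = 0.4 × 130000 + 0.6 × (-30500) = 52000 − 18300 = 33700
Branch B: 139000 (certain)
Overall = 0.625 × 33700 + 0.375 × 139000 = 21062.5 + 52125 = 73187.5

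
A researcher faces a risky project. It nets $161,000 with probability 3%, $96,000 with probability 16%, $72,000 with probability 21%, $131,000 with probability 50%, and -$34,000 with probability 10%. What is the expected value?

EV = 0.03 × 161000 + 0.16 × 96000 + 0.21 × 72000 + 0.5 × 131000 + 0.1 × (-34000) = 4830 + 15360 + 15120 + 65500 − 3400 = 97410

$97,410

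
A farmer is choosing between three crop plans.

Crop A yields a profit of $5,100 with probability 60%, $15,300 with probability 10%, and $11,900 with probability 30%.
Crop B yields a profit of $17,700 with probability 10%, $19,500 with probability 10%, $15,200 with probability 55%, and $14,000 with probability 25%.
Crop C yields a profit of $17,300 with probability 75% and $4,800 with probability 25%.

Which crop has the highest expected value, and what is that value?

Crop B ($15,580)

Crop A = 0.6 × 5100 + 0.1 × 15300 + 0.3 × 11900 = 3060 + 1530 + 3570 = 8160
Crop B = 0.1 × 17700 + 0.1 × 19500 + 0.55 × 15200 + 0.25 × 14000 = 1770 + 1950 + 8360 + 3500 = 15580
Crop C = 0.75 × 17300 + 0.25 × 4800 = 12975 + 1200 = 14175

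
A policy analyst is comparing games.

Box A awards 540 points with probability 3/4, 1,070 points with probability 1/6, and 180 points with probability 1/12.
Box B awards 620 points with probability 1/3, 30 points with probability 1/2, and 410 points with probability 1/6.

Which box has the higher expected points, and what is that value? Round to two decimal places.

Box A = 3/4 × 540 + 1/6 × 1070 + 1/12 × 180 = 405 + 178.3333 + 15 = 598.3333
Box B = 1/3 × 620 + 1/2 × 30 + 1/6 × 410 = 206.6667 + 15 + 68.3333 = 290

Box A (598.33 points)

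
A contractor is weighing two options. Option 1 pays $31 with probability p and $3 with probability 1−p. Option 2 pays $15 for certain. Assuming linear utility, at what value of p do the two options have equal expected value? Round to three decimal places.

p = 0.429

p·31 + (1−p)·3 = 15
28p + 3 = 15
p = (15 − 3) / 28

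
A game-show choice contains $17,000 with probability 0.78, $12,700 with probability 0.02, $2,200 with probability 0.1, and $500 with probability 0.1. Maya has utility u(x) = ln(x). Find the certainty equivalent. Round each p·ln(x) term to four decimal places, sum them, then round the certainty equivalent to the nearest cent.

E[u] = 0.78·ln(17000) + 0.02·ln(12700) + 0.1·ln(2200) + 0.1·ln(500) = 7.5980 + 0.1890 + 0.7696 + 0.6215 = 9.1781
CE = e^9.1781 ≈ 9682.74

$9,682.74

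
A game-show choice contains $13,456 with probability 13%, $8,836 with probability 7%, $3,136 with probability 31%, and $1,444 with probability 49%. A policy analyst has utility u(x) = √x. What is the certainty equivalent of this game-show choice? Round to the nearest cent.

$3,322.37

E[u] = 0.13·√13456 + 0.07·√8836 + 0.31·√3136 + 0.49·√1444 = 0.13·116 + 0.07·94 + 0.31·56 + 0.49·38 = 57.64
CE = (57.64)² = 3322.3696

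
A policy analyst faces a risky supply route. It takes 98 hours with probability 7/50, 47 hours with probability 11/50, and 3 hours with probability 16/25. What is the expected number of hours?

EV = 7/50 × 98 + 11/50 × 47 + 16/25 × 3 = 13.72 + 10.34 + 1.92 = 25.98

25.98 hours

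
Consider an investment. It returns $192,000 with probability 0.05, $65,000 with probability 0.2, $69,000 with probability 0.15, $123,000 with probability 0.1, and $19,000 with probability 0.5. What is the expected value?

EV = 0.05 × 192000 + 0.2 × 65000 + 0.15 × 69000 + 0.1 × 123000 + 0.5 × 19000 = 9600 + 13000 + 10350 + 12300 + 9500 = 54750

$54,750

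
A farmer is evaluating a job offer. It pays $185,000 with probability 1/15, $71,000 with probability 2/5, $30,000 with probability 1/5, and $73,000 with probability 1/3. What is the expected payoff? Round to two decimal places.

EV = 1/15 × 185000 + 2/5 × 71000 + 1/5 × 30000 + 1/3 × 73000 = 12333.3333 + 28400 + 6000 + 24333.3333 = 71066.6667

$71,066.67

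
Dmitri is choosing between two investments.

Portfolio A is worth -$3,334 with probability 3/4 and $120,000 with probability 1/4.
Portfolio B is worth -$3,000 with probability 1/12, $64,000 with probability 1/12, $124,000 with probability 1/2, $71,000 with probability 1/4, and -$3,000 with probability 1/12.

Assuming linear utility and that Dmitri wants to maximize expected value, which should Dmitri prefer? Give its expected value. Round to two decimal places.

Portfolio A = 3/4 × (-3334) + 1/4 × 120000 = -2500.5 + 30000 = 27499.5
Portfolio B = 1/12 × (-3000) + 1/12 × 64000 + 1/2 × 124000 + 1/4 × 71000 + 1/12 × (-3000) = -250 + 5333.3333 + 62000 + 17750 − 250 = 84583.3333

Portfolio B ($84,583.33)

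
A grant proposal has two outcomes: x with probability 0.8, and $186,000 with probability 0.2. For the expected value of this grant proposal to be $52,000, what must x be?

0.8·x + 0.2·186000 = 52000
0.8·x = 52000 − 37200 = 14800
x = 14800 / 0.8 = 18500

x = $18,500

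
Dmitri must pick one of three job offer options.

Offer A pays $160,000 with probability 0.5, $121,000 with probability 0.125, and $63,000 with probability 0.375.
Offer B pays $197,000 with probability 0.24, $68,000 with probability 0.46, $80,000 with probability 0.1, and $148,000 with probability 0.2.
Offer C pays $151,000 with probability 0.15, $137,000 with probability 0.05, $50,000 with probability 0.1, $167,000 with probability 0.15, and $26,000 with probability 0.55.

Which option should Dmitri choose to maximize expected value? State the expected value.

Offer A = 0.5 × 160000 + 0.125 × 121000 + 0.375 × 63000 = 80000 + 15125 + 23625 = 118750
Offer B = 0.24 × 197000 + 0.46 × 68000 + 0.1 × 80000 + 0.2 × 148000 = 47280 + 31280 + 8000 + 29600 = 116160
Offer C = 0.15 × 151000 + 0.05 × 137000 + 0.1 × 50000 + 0.15 × 167000 + 0.55 × 26000 = 22650 + 6850 + 5000 + 25050 + 14300 = 73850

Offer A ($118,750)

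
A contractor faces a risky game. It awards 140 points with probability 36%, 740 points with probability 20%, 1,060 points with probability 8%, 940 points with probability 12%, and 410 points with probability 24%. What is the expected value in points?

494.4 points

EV = 0.36 × 140 + 0.2 × 740 + 0.08 × 1060 + 0.12 × 940 + 0.24 × 410 = 50.4 + 148 + 84.8 + 112.8 + 98.4 = 494.4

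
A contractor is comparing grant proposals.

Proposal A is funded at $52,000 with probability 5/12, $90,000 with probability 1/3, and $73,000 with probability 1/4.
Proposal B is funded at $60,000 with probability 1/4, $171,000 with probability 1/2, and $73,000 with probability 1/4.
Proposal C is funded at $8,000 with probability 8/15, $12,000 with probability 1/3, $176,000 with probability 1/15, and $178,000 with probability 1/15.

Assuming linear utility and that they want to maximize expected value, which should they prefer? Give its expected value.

Proposal A = 5/12 × 52000 + 1/3 × 90000 + 1/4 × 73000 = 21666.6667 + 30000 + 18250 = 69916.6667
Proposal B = 1/4 × 60000 + 1/2 × 171000 + 1/4 × 73000 = 15000 + 85500 + 18250 = 118750
Proposal C = 8/15 × 8000 + 1/3 × 12000 + 1/15 × 176000 + 1/15 × 178000 = 4266.6667 + 4000 + 11733.3333 + 11866.6667 = 31866.6667

Proposal B ($118,750)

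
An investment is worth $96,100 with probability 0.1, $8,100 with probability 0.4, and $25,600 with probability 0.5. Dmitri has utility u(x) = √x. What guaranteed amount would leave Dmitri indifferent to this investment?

E[u] = 0.1·√96100 + 0.4·√8100 + 0.5·√25600 = 0.1·310 + 0.4·90 + 0.5·160 = 147
CE = (147)² = 21609

$21,609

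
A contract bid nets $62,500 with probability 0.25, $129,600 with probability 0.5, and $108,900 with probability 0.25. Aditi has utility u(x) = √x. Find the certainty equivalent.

$105,625

E[u] = 0.25·√62500 + 0.5·√129600 + 0.25·√108900 = 0.25·250 + 0.5·360 + 0.25·330 = 325
CE = (325)² = 105625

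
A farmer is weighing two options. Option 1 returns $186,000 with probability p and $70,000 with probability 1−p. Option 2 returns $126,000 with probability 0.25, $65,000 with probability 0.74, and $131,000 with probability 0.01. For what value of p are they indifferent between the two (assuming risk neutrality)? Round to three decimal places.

p = 0.094

EV(Option 2) = 0.25 × 126000 + 0.74 × 65000 + 0.01 × 131000 = 31500 + 48100 + 1310 = 80910
p·186000 + (1−p)·70000 = 80910
116000p + 70000 = 80910
p = (80910 − 70000) / 116000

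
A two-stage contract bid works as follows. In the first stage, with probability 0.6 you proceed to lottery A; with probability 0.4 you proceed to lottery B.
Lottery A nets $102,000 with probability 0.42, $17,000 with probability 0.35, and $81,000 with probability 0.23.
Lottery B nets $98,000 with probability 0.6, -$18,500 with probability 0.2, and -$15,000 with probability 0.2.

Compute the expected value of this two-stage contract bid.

EV(A) = 0.42 × 102000 + 0.35 × 17000 + 0.23 × 81000 = 42840 + 5950 + 18630 = 67420
EV(B) = 0.6 × 98000 + 0.2 × (-18500) + 0.2 × (-15000) = 58800 − 3700 − 3000 = 52100
Overall = 0.6 × 67420 + 0.4 × 52100 = 40452 + 20840 = 61292

$61,292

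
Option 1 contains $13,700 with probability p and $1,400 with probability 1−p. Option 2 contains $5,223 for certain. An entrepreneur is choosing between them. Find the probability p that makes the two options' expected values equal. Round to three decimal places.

p = 0.311

p·13700 + (1−p)·1400 = 5223
12300p + 1400 = 5223
p = (5223 − 1400) / 12300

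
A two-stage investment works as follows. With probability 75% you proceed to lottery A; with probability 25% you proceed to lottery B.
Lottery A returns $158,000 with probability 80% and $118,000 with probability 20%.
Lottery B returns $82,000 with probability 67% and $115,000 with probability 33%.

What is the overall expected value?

EV(A) = 0.8 × 158000 + 0.2 × 118000 = 126400 + 23600 = 150000
EV(B) = 0.67 × 82000 + 0.33 × 115000 = 54940 + 37950 = 92890
Overall = 0.75 × 150000 + 0.25 × 92890 = 112500 + 23222.5 = 135722.5

$135,722.50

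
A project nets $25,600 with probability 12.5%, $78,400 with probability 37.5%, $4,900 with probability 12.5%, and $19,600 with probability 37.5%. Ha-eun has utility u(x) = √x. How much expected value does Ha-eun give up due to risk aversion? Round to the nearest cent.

$5,873.44

E[u] = 0.125·√25600 + 0.375·√78400 + 0.125·√4900 + 0.375·√19600 = 0.125·160 + 0.375·280 + 0.125·70 + 0.375·140 = 186.25
CE = (186.25)² = 34689.0625
Risk premium = EV − CE = 40562.5 − 34689.0625 = 5873.4375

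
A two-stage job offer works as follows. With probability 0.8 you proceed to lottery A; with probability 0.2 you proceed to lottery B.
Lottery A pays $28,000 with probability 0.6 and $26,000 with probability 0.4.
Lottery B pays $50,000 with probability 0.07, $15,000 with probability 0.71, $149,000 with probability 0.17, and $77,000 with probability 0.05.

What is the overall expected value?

$30,426

EV(A) = 0.6 × 28000 + 0.4 × 26000 = 16800 + 10400 = 27200
EV(B) = 0.07 × 50000 + 0.71 × 15000 + 0.17 × 149000 + 0.05 × 77000 = 3500 + 10650 + 25330 + 3850 = 43330
Overall = 0.8 × 27200 + 0.2 × 43330 = 21760 + 8666 = 30426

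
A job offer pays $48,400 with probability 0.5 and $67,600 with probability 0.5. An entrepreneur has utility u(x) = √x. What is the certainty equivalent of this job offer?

E[u] = 0.5·√48400 + 0.5·√67600 = 0.5·220 + 0.5·260 = 240
CE = (240)² = 57600

$57,600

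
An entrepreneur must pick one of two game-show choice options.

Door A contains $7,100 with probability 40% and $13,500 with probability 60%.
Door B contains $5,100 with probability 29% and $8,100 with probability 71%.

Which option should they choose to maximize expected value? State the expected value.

Door A = 0.4 × 7100 + 0.6 × 13500 = 2840 + 8100 = 10940
Door B = 0.29 × 5100 + 0.71 × 8100 = 1479 + 5751 = 7230

Door A ($10,940)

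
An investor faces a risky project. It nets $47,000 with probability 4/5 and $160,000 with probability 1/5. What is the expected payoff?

EV = 4/5 × 47000 + 1/5 × 160000 = 37600 + 32000 = 69600

$69,600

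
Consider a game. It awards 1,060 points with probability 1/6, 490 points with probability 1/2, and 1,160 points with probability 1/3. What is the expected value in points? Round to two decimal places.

EV = 1/6 × 1060 + 1/2 × 490 + 1/3 × 1160 = 176.6667 + 245 + 386.6667 = 808.3333

808.33 points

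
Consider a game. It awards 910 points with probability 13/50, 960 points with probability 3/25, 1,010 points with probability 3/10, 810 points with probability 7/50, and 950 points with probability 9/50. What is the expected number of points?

939.2 points

EV = 13/50 × 910 + 3/25 × 960 + 3/10 × 1010 + 7/50 × 810 + 9/50 × 950 = 236.6 + 115.2 + 303 + 113.4 + 171 = 939.2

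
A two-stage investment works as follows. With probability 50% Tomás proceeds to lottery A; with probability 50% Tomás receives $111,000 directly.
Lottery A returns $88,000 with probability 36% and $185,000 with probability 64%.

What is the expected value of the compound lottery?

EV(A) = 0.36 × 88000 + 0.64 × 185000 = 31680 + 118400 = 150080
Branch B: 111000 (certain)
Overall = 0.5 × 150080 + 0.5 × 111000 = 75040 + 55500 = 130540

$130,540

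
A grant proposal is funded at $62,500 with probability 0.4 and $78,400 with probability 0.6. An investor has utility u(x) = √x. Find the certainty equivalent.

E[u] = 0.4·√62500 + 0.6·√78400 = 0.4·250 + 0.6·280 = 268
CE = (268)² = 71824

$71,824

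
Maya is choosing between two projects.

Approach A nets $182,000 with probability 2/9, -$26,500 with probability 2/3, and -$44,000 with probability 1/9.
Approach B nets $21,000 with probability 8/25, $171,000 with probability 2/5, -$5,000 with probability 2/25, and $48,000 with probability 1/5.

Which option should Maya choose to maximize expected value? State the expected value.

Approach A = 2/9 × 182000 + 2/3 × (-26500) + 1/9 × (-44000) = 40444.4444 − 17666.6667 − 4888.8889 = 17888.8889
Approach B = 8/25 × 21000 + 2/5 × 171000 + 2/25 × (-5000) + 1/5 × 48000 = 6720 + 68400 − 400 + 9600 = 84320

Approach B ($84,320)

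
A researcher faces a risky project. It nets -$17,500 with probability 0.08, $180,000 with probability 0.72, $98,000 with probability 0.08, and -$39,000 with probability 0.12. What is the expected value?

$131,360

EV = 0.08 × (-17500) + 0.72 × 180000 + 0.08 × 98000 + 0.12 × (-39000) = -1400 + 129600 + 7840 − 4680 = 131360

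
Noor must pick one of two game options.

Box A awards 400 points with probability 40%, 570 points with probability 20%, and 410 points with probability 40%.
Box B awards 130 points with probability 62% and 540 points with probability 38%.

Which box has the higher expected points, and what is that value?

Box A (438 points)

Box A = 0.4 × 400 + 0.2 × 570 + 0.4 × 410 = 160 + 114 + 164 = 438
Box B = 0.62 × 130 + 0.38 × 540 = 80.6 + 205.2 = 285.8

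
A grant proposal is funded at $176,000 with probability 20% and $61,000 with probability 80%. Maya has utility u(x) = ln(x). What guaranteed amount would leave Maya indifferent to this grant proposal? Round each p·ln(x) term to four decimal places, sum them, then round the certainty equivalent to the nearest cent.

$75,395.28

E[u] = 0.2·ln(176000) + 0.8·ln(61000) = 2.4156 + 8.8149 = 11.2305
CE = e^11.2305 ≈ 75395.28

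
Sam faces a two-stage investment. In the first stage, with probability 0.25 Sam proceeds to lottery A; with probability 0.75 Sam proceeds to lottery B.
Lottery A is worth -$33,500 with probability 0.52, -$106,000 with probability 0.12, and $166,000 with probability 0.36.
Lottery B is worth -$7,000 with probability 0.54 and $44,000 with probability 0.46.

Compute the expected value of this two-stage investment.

$19,750

EV(A) = 0.52 × (-33500) + 0.12 × (-106000) + 0.36 × 166000 = -17420 − 12720 + 59760 = 29620
EV(B) = 0.54 × (-7000) + 0.46 × 44000 = -3780 + 20240 = 16460
Overall = 0.25 × 29620 + 0.75 × 16460 = 7405 + 12345 = 19750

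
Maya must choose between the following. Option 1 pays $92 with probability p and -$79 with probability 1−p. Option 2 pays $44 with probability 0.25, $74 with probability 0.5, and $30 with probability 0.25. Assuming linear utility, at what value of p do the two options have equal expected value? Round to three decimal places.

EV(Option 2) = 0.25 × 44 + 0.5 × 74 + 0.25 × 30 = 11 + 37 + 7.5 = 55.5
p·92 + (1−p)·(-79) = 55.5
171p − 79 = 55.5
p = (55.5 + 79) / 171

p = 0.787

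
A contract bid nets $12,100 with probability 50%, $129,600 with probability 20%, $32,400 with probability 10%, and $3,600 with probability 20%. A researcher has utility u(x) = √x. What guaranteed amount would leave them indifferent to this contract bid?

E[u] = 0.5·√12100 + 0.2·√129600 + 0.1·√32400 + 0.2·√3600 = 0.5·110 + 0.2·360 + 0.1·180 + 0.2·60 = 157
CE = (157)² = 24649

$24,649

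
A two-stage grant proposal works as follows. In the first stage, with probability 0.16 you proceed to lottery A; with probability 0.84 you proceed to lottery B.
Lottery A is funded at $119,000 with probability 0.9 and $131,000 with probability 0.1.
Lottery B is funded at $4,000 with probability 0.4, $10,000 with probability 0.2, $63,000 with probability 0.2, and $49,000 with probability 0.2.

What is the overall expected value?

$41,072

EV(A) = 0.9 × 119000 + 0.1 × 131000 = 107100 + 13100 = 120200
EV(B) = 0.4 × 4000 + 0.2 × 10000 + 0.2 × 63000 + 0.2 × 49000 = 1600 + 2000 + 12600 + 9800 = 26000
Overall = 0.16 × 120200 + 0.84 × 26000 = 19232 + 21840 = 41072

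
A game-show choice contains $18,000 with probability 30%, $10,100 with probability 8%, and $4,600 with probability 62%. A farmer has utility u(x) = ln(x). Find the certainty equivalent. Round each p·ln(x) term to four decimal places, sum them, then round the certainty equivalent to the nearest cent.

$7,376.10

E[u] = 0.3·ln(18000) + 0.08·ln(10100) + 0.62·ln(4600) = 2.9394 + 0.7376 + 5.2290 = 8.9060
CE = e^8.9060 ≈ 7376.10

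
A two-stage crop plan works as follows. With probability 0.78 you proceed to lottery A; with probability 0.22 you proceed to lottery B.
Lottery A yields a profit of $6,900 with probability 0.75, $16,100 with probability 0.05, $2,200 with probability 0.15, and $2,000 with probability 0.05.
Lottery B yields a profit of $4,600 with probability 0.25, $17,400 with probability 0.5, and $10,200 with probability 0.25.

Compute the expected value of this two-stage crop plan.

$7,727.80

EV(A) = 0.75 × 6900 + 0.05 × 16100 + 0.15 × 2200 + 0.05 × 2000 = 5175 + 805 + 330 + 100 = 6410
EV(B) = 0.25 × 4600 + 0.5 × 17400 + 0.25 × 10200 = 1150 + 8700 + 2550 = 12400
Overall = 0.78 × 6410 + 0.22 × 12400 = 4999.8 + 2728 = 7727.8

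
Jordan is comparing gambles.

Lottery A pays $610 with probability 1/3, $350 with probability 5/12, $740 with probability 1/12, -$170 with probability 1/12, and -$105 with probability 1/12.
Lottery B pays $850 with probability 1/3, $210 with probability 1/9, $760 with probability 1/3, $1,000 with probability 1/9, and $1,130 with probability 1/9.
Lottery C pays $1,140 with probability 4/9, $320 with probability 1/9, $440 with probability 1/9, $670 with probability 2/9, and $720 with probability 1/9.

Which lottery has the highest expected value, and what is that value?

Lottery C ($820)

Lottery A = 1/3 × 610 + 5/12 × 350 + 1/12 × 740 + 1/12 × (-170) + 1/12 × (-105) = 203.3333 + 145.8333 + 61.6667 − 14.1667 − 8.75 = 387.9167
Lottery B = 1/3 × 850 + 1/9 × 210 + 1/3 × 760 + 1/9 × 1000 + 1/9 × 1130 = 283.3333 + 23.3333 + 253.3333 + 111.1111 + 125.5556 = 796.6667
Lottery C = 4/9 × 1140 + 1/9 × 320 + 1/9 × 440 + 2/9 × 670 + 1/9 × 720 = 506.6667 + 35.5556 + 48.8889 + 148.8889 + 80 = 820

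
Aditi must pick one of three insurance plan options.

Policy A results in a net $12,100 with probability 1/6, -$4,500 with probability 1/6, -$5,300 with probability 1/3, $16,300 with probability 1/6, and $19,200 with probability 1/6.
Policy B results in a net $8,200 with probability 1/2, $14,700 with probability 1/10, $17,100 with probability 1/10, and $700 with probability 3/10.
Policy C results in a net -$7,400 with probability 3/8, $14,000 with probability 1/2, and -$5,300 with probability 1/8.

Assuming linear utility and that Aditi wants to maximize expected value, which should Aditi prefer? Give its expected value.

Policy B ($7,490)

Policy A = 1/6 × 12100 + 1/6 × (-4500) + 1/3 × (-5300) + 1/6 × 16300 + 1/6 × 19200 = 2016.6667 − 750 − 1766.6667 + 2716.6667 + 3200 = 5416.6667
Policy B = 1/2 × 8200 + 1/10 × 14700 + 1/10 × 17100 + 3/10 × 700 = 4100 + 1470 + 1710 + 210 = 7490
Policy C = 3/8 × (-7400) + 1/2 × 14000 + 1/8 × (-5300) = -2775 + 7000 − 662.5 = 3562.5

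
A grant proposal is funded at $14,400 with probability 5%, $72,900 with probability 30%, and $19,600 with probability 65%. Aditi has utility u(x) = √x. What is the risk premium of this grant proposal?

$3,646

E[u] = 0.05·√14400 + 0.3·√72900 + 0.65·√19600 = 0.05·120 + 0.3·270 + 0.65·140 = 178
CE = (178)² = 31684
Risk premium = EV − CE = 35330 − 31684 = 3646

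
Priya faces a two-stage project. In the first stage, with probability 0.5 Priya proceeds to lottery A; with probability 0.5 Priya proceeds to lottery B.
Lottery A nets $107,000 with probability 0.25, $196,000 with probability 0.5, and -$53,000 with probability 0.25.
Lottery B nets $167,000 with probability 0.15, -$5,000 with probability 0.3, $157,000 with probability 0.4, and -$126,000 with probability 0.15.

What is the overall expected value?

$89,475

EV(A) = 0.25 × 107000 + 0.5 × 196000 + 0.25 × (-53000) = 26750 + 98000 − 13250 = 111500
EV(B) = 0.15 × 167000 + 0.3 × (-5000) + 0.4 × 157000 + 0.15 × (-126000) = 25050 − 1500 + 62800 − 18900 = 67450
Overall = 0.5 × 111500 + 0.5 × 67450 = 55750 + 33725 = 89475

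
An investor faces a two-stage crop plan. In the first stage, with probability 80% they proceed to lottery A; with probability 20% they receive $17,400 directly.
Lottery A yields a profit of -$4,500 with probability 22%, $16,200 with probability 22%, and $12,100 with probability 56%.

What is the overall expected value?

EV(A) = 0.22 × (-4500) + 0.22 × 16200 + 0.56 × 12100 = -990 + 3564 + 6776 = 9350
Branch B: 17400 (certain)
Overall = 0.8 × 9350 + 0.2 × 17400 = 7480 + 3480 = 10960

$10,960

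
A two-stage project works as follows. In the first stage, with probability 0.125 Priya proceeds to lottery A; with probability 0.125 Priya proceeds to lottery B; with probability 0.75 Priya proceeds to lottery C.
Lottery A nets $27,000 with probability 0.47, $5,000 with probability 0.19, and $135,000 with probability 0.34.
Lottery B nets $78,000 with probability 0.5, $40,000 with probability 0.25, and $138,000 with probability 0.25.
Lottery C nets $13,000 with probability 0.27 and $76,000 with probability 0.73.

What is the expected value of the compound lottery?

EV(A) = 0.47 × 27000 + 0.19 × 5000 + 0.34 × 135000 = 12690 + 950 + 45900 = 59540
EV(B) = 0.5 × 78000 + 0.25 × 40000 + 0.25 × 138000 = 39000 + 10000 + 34500 = 83500
EV(C) = 0.27 × 13000 + 0.73 × 76000 = 3510 + 55480 = 58990
Overall = 0.125 × 59540 + 0.125 × 83500 + 0.75 × 58990 = 7442.5 + 10437.5 + 44242.5 = 62122.5

$62,122.50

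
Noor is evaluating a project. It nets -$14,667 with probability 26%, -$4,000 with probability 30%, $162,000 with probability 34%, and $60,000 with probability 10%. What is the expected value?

EV = 0.26 × (-14667) + 0.3 × (-4000) + 0.34 × 162000 + 0.1 × 60000 = -3813.42 − 1200 + 55080 + 6000 = 56066.58

$56,066.58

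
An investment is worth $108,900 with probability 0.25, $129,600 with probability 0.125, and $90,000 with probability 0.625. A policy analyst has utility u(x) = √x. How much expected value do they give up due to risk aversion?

E[u] = 0.25·√108900 + 0.125·√129600 + 0.625·√90000 = 0.25·330 + 0.125·360 + 0.625·300 = 315
CE = (315)² = 99225
Risk premium = EV − CE = 99675 − 99225 = 450

$450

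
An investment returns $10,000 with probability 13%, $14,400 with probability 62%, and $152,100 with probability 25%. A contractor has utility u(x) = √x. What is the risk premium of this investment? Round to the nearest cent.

$14,064.99

E[u] = 0.13·√10000 + 0.62·√14400 + 0.25·√152100 = 0.13·100 + 0.62·120 + 0.25·390 = 184.9
CE = (184.9)² = 34188.01
Risk premium = EV − CE = 48253 − 34188.01 = 14064.99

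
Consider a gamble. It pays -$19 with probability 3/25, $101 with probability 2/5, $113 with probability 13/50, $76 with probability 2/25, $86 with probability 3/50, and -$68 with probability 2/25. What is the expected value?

EV = 3/25 × (-19) + 2/5 × 101 + 13/50 × 113 + 2/25 × 76 + 3/50 × 86 + 2/25 × (-68) = -2.28 + 40.4 + 29.38 + 6.08 + 5.16 − 5.44 = 73.3

$73.30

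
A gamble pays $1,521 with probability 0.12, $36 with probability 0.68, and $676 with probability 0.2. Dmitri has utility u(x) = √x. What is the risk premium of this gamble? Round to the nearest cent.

$147.32

E[u] = 0.12·√1521 + 0.68·√36 + 0.2·√676 = 0.12·39 + 0.68·6 + 0.2·26 = 13.96
CE = (13.96)² = 194.8816
Risk premium = EV − CE = 342.2 − 194.8816 = 147.3184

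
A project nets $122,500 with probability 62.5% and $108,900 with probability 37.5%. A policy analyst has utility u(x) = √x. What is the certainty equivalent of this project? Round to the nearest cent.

$117,306.25

E[u] = 0.625·√122500 + 0.375·√108900 = 0.625·350 + 0.375·330 = 342.5
CE = (342.5)² = 117306.25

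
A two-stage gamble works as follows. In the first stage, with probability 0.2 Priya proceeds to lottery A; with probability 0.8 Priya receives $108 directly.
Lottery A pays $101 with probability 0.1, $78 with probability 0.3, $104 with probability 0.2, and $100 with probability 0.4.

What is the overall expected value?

EV(A) = 0.1 × 101 + 0.3 × 78 + 0.2 × 104 + 0.4 × 100 = 10.1 + 23.4 + 20.8 + 40 = 94.3
Branch B: 108 (certain)
Overall = 0.2 × 94.3 + 0.8 × 108 = 18.86 + 86.4 = 105.26

$105.26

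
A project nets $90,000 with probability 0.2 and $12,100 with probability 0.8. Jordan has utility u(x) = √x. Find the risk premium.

E[u] = 0.2·√90000 + 0.8·√12100 = 0.2·300 + 0.8·110 = 148
CE = (148)² = 21904
Risk premium = EV − CE = 27680 − 21904 = 5776

$5,776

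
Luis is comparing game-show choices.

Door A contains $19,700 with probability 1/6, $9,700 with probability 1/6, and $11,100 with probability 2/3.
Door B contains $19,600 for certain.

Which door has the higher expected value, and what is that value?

Door A = 1/6 × 19700 + 1/6 × 9700 + 2/3 × 11100 = 3283.3333 + 1616.6667 + 7400 = 12300
Door B: 19600 (certain)

Door B ($19,600)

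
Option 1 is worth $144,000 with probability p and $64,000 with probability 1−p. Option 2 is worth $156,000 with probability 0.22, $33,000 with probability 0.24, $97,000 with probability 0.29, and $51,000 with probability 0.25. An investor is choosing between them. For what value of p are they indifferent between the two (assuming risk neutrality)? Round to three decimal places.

EV(Option 2) = 0.22 × 156000 + 0.24 × 33000 + 0.29 × 97000 + 0.25 × 51000 = 34320 + 7920 + 28130 + 12750 = 83120
p·144000 + (1−p)·64000 = 83120
80000p + 64000 = 83120
p = (83120 − 64000) / 80000

p = 0.239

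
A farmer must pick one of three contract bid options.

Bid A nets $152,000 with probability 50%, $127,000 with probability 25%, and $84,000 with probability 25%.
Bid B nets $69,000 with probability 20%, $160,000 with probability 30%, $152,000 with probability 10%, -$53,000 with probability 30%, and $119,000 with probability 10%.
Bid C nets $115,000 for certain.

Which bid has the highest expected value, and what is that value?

Bid A = 0.5 × 152000 + 0.25 × 127000 + 0.25 × 84000 = 76000 + 31750 + 21000 = 128750
Bid B = 0.2 × 69000 + 0.3 × 160000 + 0.1 × 152000 + 0.3 × (-53000) + 0.1 × 119000 = 13800 + 48000 + 15200 − 15900 + 11900 = 73000
Bid C: 115000 (certain)

Bid A ($128,750)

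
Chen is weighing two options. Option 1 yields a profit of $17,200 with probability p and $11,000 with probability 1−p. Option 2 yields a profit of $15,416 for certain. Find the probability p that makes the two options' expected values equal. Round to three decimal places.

p·17200 + (1−p)·11000 = 15416
6200p + 11000 = 15416
p = (15416 − 11000) / 6200

p = 0.712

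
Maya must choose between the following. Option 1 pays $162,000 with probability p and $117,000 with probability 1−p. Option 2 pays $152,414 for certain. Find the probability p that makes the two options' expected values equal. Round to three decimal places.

p·162000 + (1−p)·117000 = 152414
45000p + 117000 = 152414
p = (152414 − 117000) / 45000

p = 0.787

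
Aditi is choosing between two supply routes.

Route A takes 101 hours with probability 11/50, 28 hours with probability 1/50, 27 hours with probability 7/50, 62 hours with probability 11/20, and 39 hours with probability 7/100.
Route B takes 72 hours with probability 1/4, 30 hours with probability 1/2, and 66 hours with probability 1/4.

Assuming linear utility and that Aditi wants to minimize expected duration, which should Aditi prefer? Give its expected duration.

Route A = 11/50 × 101 + 1/50 × 28 + 7/50 × 27 + 11/20 × 62 + 7/100 × 39 = 22.22 + 0.56 + 3.78 + 34.1 + 2.73 = 63.39
Route B = 1/4 × 72 + 1/2 × 30 + 1/4 × 66 = 18 + 15 + 16.5 = 49.5

Route B (49.5 hours)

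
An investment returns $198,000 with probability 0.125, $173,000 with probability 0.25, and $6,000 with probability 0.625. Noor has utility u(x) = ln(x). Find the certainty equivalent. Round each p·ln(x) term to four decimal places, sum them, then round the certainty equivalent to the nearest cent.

E[u] = 0.125·ln(198000) + 0.25·ln(173000) + 0.625·ln(6000) = 1.5245 + 3.0153 + 5.4372 = 9.9770
CE = e^9.9770 ≈ 21525.64

$21,525.64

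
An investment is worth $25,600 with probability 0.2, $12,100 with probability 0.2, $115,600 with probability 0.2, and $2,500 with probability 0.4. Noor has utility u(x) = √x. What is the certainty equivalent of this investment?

$20,164

E[u] = 0.2·√25600 + 0.2·√12100 + 0.2·√115600 + 0.4·√2500 = 0.2·160 + 0.2·110 + 0.2·340 + 0.4·50 = 142
CE = (142)² = 20164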